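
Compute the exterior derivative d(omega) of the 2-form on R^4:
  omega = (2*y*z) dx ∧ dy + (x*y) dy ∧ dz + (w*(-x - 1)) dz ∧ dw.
d(omega) = (3*y) dx ∧ dy ∧ dz + (-w) dx ∧ dz ∧ dw

For a 2-form omega = sum_{i<j} g_{ij} dx_i ∧ dx_j, the exterior derivative is
  d(omega) = sum_{i<j} d(g_{ij}) ∧ dx_i ∧ dx_j = sum_{i<j, k} (∂g_{ij}/∂x_k) dx_k ∧ dx_i ∧ dx_j.
Expand each term, using dx_k ∧ dx_i ∧ dx_j = sgn(permutation) dx_{(a)} ∧ dx_{(b)} ∧ dx_{(c)} with (a < b < c) sorted:
  d(2*y*z) includes (∂/∂z)(2*y*z) dz = (2*y) dz, which multiplied by dx ∧ dy gives (2*y) dx ∧ dy ∧ dz
  d(x*y) includes (∂/∂x)(x*y) dx = (y) dx, which multiplied by dy ∧ dz gives (y) dx ∧ dy ∧ dz
  d(w*(-x - 1)) includes (∂/∂x)(w*(-x - 1)) dx = (-w) dx, which multiplied by dz ∧ dw gives (-w) dx ∧ dz ∧ dw
Collecting like 3-forms: d(omega) = (3*y) dx ∧ dy ∧ dz + (-w) dx ∧ dz ∧ dw.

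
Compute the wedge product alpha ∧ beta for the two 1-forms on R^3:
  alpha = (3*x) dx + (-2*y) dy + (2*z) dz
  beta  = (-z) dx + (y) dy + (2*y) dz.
alpha ∧ beta = (y*(3*x - 2*z)) dx ∧ dy + (6*x*y + 2*z^2) dx ∧ dz + (-2*y*(2*y + z)) dy ∧ dz

Distribute the wedge, using dx_i ∧ dx_j = -dx_j ∧ dx_i and dx_i ∧ dx_i = 0. For each pair (i, j) with i < j, the coefficient of dx_i ∧ dx_j in alpha ∧ beta is (alpha_i * beta_j - alpha_j * beta_i). Collecting: alpha ∧ beta = (y*(3*x - 2*z)) dx ∧ dy + (6*x*y + 2*z^2) dx ∧ dz + (-2*y*(2*y + z)) dy ∧ dz.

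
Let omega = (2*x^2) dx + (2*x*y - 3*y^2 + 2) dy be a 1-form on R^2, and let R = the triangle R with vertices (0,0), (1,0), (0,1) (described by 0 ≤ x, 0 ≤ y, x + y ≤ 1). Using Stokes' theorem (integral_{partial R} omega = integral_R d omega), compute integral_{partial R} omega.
integral_(partial R) omega = 1/3

Stokes: integral_partial_R omega = integral_R d omega with d omega = (∂Q/∂x - ∂P/∂y) dx ∧ dy.
  ∂Q/∂x = 2*y
  ∂P/∂y = 0
  integrand = ∂Q/∂x - ∂P/∂y = 2*y.
Integrating over R: integral_0^1 integral_0^{1-x} (2*y) dy dx = 1/3.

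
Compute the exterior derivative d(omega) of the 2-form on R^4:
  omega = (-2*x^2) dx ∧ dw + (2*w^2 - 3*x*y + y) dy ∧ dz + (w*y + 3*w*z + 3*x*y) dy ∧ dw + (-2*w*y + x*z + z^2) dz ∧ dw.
d(omega) = (-3*y) dx ∧ dy ∧ dz + (-w) dy ∧ dz ∧ dw + (3*y) dx ∧ dy ∧ dw + (z) dx ∧ dz ∧ dw

For a 2-form omega = sum_{i<j} g_{ij} dx_i ∧ dx_j, the exterior derivative is
  d(omega) = sum_{i<j} d(g_{ij}) ∧ dx_i ∧ dx_j = sum_{i<j, k} (∂g_{ij}/∂x_k) dx_k ∧ dx_i ∧ dx_j.
Expand each term, using dx_k ∧ dx_i ∧ dx_j = sgn(permutation) dx_{(a)} ∧ dx_{(b)} ∧ dx_{(c)} with (a < b < c) sorted:
  d(2*w^2 - 3*x*y + y) includes (∂/∂x)(2*w^2 - 3*x*y + y) dx = (-3*y) dx, which multiplied by dy ∧ dz gives (-3*y) dx ∧ dy ∧ dz
  d(2*w^2 - 3*x*y + y) includes (∂/∂w)(2*w^2 - 3*x*y + y) dw = (4*w) dw, which multiplied by dy ∧ dz gives (4*w) dy ∧ dz ∧ dw
  d(w*y + 3*w*z + 3*x*y) includes (∂/∂x)(w*y + 3*w*z + 3*x*y) dx = (3*y) dx, which multiplied by dy ∧ dw gives (3*y) dx ∧ dy ∧ dw
  d(w*y + 3*w*z + 3*x*y) includes (∂/∂z)(w*y + 3*w*z + 3*x*y) dz = (3*w) dz, which multiplied by dy ∧ dw gives (-3*w) dy ∧ dz ∧ dw
  d(-2*w*y + x*z + z^2) includes (∂/∂x)(-2*w*y + x*z + z^2) dx = (z) dx, which multiplied by dz ∧ dw gives (z) dx ∧ dz ∧ dw
  d(-2*w*y + x*z + z^2) includes (∂/∂y)(-2*w*y + x*z + z^2) dy = (-2*w) dy, which multiplied by dz ∧ dw gives (-2*w) dy ∧ dz ∧ dw
Collecting like 3-forms: d(omega) = (-3*y) dx ∧ dy ∧ dz + (-w) dy ∧ dz ∧ dw + (3*y) dx ∧ dy ∧ dw + (z) dx ∧ dz ∧ dw.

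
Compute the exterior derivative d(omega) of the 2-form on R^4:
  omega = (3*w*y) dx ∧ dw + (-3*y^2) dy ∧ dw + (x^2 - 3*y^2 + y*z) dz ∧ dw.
d(omega) = (-3*w) dx ∧ dy ∧ dw + (2*x) dx ∧ dz ∧ dw + (-6*y + z) dy ∧ dz ∧ dw

For a 2-form omega = sum_{i<j} g_{ij} dx_i ∧ dx_j, the exterior derivative is
  d(omega) = sum_{i<j} d(g_{ij}) ∧ dx_i ∧ dx_j = sum_{i<j, k} (∂g_{ij}/∂x_k) dx_k ∧ dx_i ∧ dx_j.
Expand each term, using dx_k ∧ dx_i ∧ dx_j = sgn(permutation) dx_{(a)} ∧ dx_{(b)} ∧ dx_{(c)} with (a < b < c) sorted:
  d(3*w*y) includes (∂/∂y)(3*w*y) dy = (3*w) dy, which multiplied by dx ∧ dw gives (-3*w) dx ∧ dy ∧ dw
  d(x^2 - 3*y^2 + y*z) includes (∂/∂x)(x^2 - 3*y^2 + y*z) dx = (2*x) dx, which multiplied by dz ∧ dw gives (2*x) dx ∧ dz ∧ dw
  d(x^2 - 3*y^2 + y*z) includes (∂/∂y)(x^2 - 3*y^2 + y*z) dy = (-6*y + z) dy, which multiplied by dz ∧ dw gives (-6*y + z) dy ∧ dz ∧ dw
Collecting like 3-forms: d(omega) = (-3*w) dx ∧ dy ∧ dw + (2*x) dx ∧ dz ∧ dw + (-6*y + z) dy ∧ dz ∧ dw.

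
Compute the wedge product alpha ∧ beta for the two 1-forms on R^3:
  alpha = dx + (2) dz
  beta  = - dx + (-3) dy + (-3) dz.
alpha ∧ beta = (-3) dx ∧ dy + (-1) dx ∧ dz + (6) dy ∧ dz

Distribute the wedge, using dx_i ∧ dx_j = -dx_j ∧ dx_i and dx_i ∧ dx_i = 0. For each pair (i, j) with i < j, the coefficient of dx_i ∧ dx_j in alpha ∧ beta is (alpha_i * beta_j - alpha_j * beta_i). Collecting: alpha ∧ beta = (-3) dx ∧ dy + (-1) dx ∧ dz + (6) dy ∧ dz.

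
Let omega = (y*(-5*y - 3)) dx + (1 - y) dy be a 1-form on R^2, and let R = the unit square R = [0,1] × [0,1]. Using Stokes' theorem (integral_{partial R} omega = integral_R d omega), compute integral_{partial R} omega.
integral_(partial R) omega = 8

Stokes: integral_partial_R omega = integral_R d omega with d omega = (∂Q/∂x - ∂P/∂y) dx ∧ dy.
  ∂Q/∂x = 0
  ∂P/∂y = -10*y - 3
  integrand = ∂Q/∂x - ∂P/∂y = 10*y + 3.
Integrating over R: integral_0^1 integral_0^1 (10*y + 3) dx dy = 8.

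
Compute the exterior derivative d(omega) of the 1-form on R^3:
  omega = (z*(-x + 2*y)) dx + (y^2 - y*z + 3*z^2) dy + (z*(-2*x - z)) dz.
d(omega) = (-2*z) dx ∧ dy + (x - 2*y - 2*z) dx ∧ dz + (y - 6*z) dy ∧ dz

For a 1-form omega = sum_i f_i dx_i, the exterior derivative is
  d(omega) = sum_{i < j} (∂f_j/∂x_i - ∂f_i/∂x_j) dx_i ∧ dx_j.
  coefficient of dx ∧ dy: ∂f_2/∂x - ∂f_1/∂y = ∂(y^2 - y*z + 3*z^2)/∂x - ∂(z*(-x + 2*y))/∂y = -2*z
  coefficient of dx ∧ dz: ∂f_3/∂x - ∂f_1/∂z = ∂(z*(-2*x - z))/∂x - ∂(z*(-x + 2*y))/∂z = x - 2*y - 2*z
  coefficient of dy ∧ dz: ∂f_3/∂y - ∂f_2/∂z = ∂(z*(-2*x - z))/∂y - ∂(y^2 - y*z + 3*z^2)/∂z = y - 6*z
Assembling: d(omega) = (-2*z) dx ∧ dy + (x - 2*y - 2*z) dx ∧ dz + (y - 6*z) dy ∧ dz.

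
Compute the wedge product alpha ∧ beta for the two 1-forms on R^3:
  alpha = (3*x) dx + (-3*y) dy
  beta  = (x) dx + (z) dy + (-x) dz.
alpha ∧ beta = (3*x*(y + z)) dx ∧ dy + (-3*x^2) dx ∧ dz + (3*x*y) dy ∧ dz

Distribute the wedge, using dx_i ∧ dx_j = -dx_j ∧ dx_i and dx_i ∧ dx_i = 0. For each pair (i, j) with i < j, the coefficient of dx_i ∧ dx_j in alpha ∧ beta is (alpha_i * beta_j - alpha_j * beta_i). Collecting: alpha ∧ beta = (3*x*(y + z)) dx ∧ dy + (-3*x^2) dx ∧ dz + (3*x*y) dy ∧ dz.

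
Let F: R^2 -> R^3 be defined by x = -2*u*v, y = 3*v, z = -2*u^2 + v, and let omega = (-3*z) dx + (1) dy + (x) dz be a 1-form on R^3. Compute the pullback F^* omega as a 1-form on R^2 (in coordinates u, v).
F^* omega = (2*v*(-2*u^2 + 3*v)) du + (-12*u^3 + 4*u*v + 3) dv

Using F^*(f dg) = (f ∘ F) d(g ∘ F), substitute each coordinate x_i by F_i(u, v) in f_i, and replace dx_i by d F_i = (∂F_i/∂u) du + (∂F_i/∂v) dv.
  For the x component: f_1(F) = 6*u^2 - 3*v; d F_1 = (-2*v) du + (-2*u) dv
  For the y component: f_2(F) = 1; d F_2 = (0) du + (3) dv
  For the z component: f_3(F) = -2*u*v; d F_3 = (-4*u) du + (1) dv
Combining and collecting du, dv coefficients:
  coeff of du: 2*v*(-2*u^2 + 3*v)
  coeff of dv: -12*u^3 + 4*u*v + 3
F^* omega = (2*v*(-2*u^2 + 3*v)) du + (-12*u^3 + 4*u*v + 3) dv.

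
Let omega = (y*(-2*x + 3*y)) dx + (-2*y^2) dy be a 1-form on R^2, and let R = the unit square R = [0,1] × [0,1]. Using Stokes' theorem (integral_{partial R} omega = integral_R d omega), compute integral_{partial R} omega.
integral_(partial R) omega = -2

Stokes: integral_partial_R omega = integral_R d omega with d omega = (∂Q/∂x - ∂P/∂y) dx ∧ dy.
  ∂Q/∂x = 0
  ∂P/∂y = -2*x + 6*y
  integrand = ∂Q/∂x - ∂P/∂y = 2*x - 6*y.
Integrating over R: integral_0^1 integral_0^1 (2*x - 6*y) dx dy = -2.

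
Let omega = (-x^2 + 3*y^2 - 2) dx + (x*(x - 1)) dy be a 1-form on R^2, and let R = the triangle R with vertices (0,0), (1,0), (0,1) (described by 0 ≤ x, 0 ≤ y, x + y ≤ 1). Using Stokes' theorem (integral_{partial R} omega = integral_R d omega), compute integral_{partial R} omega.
integral_(partial R) omega = -7/6

Stokes: integral_partial_R omega = integral_R d omega with d omega = (∂Q/∂x - ∂P/∂y) dx ∧ dy.
  ∂Q/∂x = 2*x - 1
  ∂P/∂y = 6*y
  integrand = ∂Q/∂x - ∂P/∂y = 2*x - 6*y - 1.
Integrating over R: integral_0^1 integral_0^{1-x} (2*x - 6*y - 1) dy dx = -7/6.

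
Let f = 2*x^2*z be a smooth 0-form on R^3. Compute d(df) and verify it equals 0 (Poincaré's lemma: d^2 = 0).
d(df) = 0

Step 1: df = sum_i (∂f/∂x_i) dx_i = (4*x*z) dx + (0) dy + (2*x^2) dz.
Step 2: Apply d again. Using the 1-form formula, the coefficient of dx ∧ dy in d(df) is ∂^2 f/∂x ∂y - ∂^2 f/∂y ∂x = (0) - (0) = 0 (equality of mixed partials for smooth f).
Similarly for dx ∧ dz and dy ∧ dz — all coefficients vanish. So d(df) = 0.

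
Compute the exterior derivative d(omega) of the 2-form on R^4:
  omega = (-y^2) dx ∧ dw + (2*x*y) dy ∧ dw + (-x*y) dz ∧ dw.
d(omega) = (4*y) dx ∧ dy ∧ dw + (-y) dx ∧ dz ∧ dw + (-x) dy ∧ dz ∧ dw

For a 2-form omega = sum_{i<j} g_{ij} dx_i ∧ dx_j, the exterior derivative is
  d(omega) = sum_{i<j} d(g_{ij}) ∧ dx_i ∧ dx_j = sum_{i<j, k} (∂g_{ij}/∂x_k) dx_k ∧ dx_i ∧ dx_j.
Expand each term, using dx_k ∧ dx_i ∧ dx_j = sgn(permutation) dx_{(a)} ∧ dx_{(b)} ∧ dx_{(c)} with (a < b < c) sorted:
  d(-y^2) includes (∂/∂y)(-y^2) dy = (-2*y) dy, which multiplied by dx ∧ dw gives (2*y) dx ∧ dy ∧ dw
  d(2*x*y) includes (∂/∂x)(2*x*y) dx = (2*y) dx, which multiplied by dy ∧ dw gives (2*y) dx ∧ dy ∧ dw
  d(-x*y) includes (∂/∂x)(-x*y) dx = (-y) dx, which multiplied by dz ∧ dw gives (-y) dx ∧ dz ∧ dw
  d(-x*y) includes (∂/∂y)(-x*y) dy = (-x) dy, which multiplied by dz ∧ dw gives (-x) dy ∧ dz ∧ dw
Collecting like 3-forms: d(omega) = (4*y) dx ∧ dy ∧ dw + (-y) dx ∧ dz ∧ dw + (-x) dy ∧ dz ∧ dw.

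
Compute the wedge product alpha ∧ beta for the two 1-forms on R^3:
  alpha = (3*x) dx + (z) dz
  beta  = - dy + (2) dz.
alpha ∧ beta = (-3*x) dx ∧ dy + (6*x) dx ∧ dz + (z) dy ∧ dz

Distribute the wedge, using dx_i ∧ dx_j = -dx_j ∧ dx_i and dx_i ∧ dx_i = 0. For each pair (i, j) with i < j, the coefficient of dx_i ∧ dx_j in alpha ∧ beta is (alpha_i * beta_j - alpha_j * beta_i). Collecting: alpha ∧ beta = (-3*x) dx ∧ dy + (6*x) dx ∧ dz + (z) dy ∧ dz.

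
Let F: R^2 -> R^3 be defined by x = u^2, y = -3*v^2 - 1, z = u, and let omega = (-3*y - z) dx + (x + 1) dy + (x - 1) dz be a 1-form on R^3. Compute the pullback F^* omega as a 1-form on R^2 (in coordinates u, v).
F^* omega = (-u^2 + 18*u*v^2 + 6*u - 1) du + (6*v*(-u^2 - 1)) dv

Using F^*(f dg) = (f ∘ F) d(g ∘ F), substitute each coordinate x_i by F_i(u, v) in f_i, and replace dx_i by d F_i = (∂F_i/∂u) du + (∂F_i/∂v) dv.
  For the x component: f_1(F) = -u + 9*v^2 + 3; d F_1 = (2*u) du + (0) dv
  For the y component: f_2(F) = u^2 + 1; d F_2 = (0) du + (-6*v) dv
  For the z component: f_3(F) = u^2 - 1; d F_3 = (1) du + (0) dv
Combining and collecting du, dv coefficients:
  coeff of du: -u^2 + 18*u*v^2 + 6*u - 1
  coeff of dv: 6*v*(-u^2 - 1)
F^* omega = (-u^2 + 18*u*v^2 + 6*u - 1) du + (6*v*(-u^2 - 1)) dv.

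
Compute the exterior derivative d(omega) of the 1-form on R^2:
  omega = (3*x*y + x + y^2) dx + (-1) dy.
d(omega) = (-3*x - 2*y) dx ∧ dy

For a 1-form omega = sum_i f_i dx_i, the exterior derivative is
  d(omega) = sum_{i < j} (∂f_j/∂x_i - ∂f_i/∂x_j) dx_i ∧ dx_j.
  coefficient of dx ∧ dy: ∂f_2/∂x - ∂f_1/∂y = ∂(-1)/∂x - ∂(3*x*y + x + y^2)/∂y = -3*x - 2*y
Assembling: d(omega) = (-3*x - 2*y) dx ∧ dy.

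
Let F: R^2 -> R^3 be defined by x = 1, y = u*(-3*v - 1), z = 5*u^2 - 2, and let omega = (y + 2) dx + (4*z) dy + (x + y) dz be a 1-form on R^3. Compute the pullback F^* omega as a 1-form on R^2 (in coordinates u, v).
F^* omega = (-90*u^2*v - 30*u^2 + 10*u + 24*v + 8) du + (-60*u^3 + 24*u) dv

Using F^*(f dg) = (f ∘ F) d(g ∘ F), substitute each coordinate x_i by F_i(u, v) in f_i, and replace dx_i by d F_i = (∂F_i/∂u) du + (∂F_i/∂v) dv.
  For the x component: f_1(F) = -3*u*v - u + 2; d F_1 = (0) du + (0) dv
  For the y component: f_2(F) = 20*u^2 - 8; d F_2 = (-3*v - 1) du + (-3*u) dv
  For the z component: f_3(F) = -3*u*v - u + 1; d F_3 = (10*u) du + (0) dv
Combining and collecting du, dv coefficients:
  coeff of du: -90*u^2*v - 30*u^2 + 10*u + 24*v + 8
  coeff of dv: -60*u^3 + 24*u
F^* omega = (-90*u^2*v - 30*u^2 + 10*u + 24*v + 8) du + (-60*u^3 + 24*u) dv.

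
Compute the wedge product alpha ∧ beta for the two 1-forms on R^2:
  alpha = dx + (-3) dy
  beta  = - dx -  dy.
alpha ∧ beta = (-4) dx ∧ dy

Distribute the wedge, using dx_i ∧ dx_j = -dx_j ∧ dx_i and dx_i ∧ dx_i = 0. For each pair (i, j) with i < j, the coefficient of dx_i ∧ dx_j in alpha ∧ beta is (alpha_i * beta_j - alpha_j * beta_i). Collecting: alpha ∧ beta = (-4) dx ∧ dy.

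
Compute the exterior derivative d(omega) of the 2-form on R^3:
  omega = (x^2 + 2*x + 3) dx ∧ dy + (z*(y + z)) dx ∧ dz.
d(omega) = (-z) dx ∧ dy ∧ dz

For a 2-form omega = sum_{i<j} g_{ij} dx_i ∧ dx_j, the exterior derivative is
  d(omega) = sum_{i<j} d(g_{ij}) ∧ dx_i ∧ dx_j = sum_{i<j, k} (∂g_{ij}/∂x_k) dx_k ∧ dx_i ∧ dx_j.
Expand each term, using dx_k ∧ dx_i ∧ dx_j = sgn(permutation) dx_{(a)} ∧ dx_{(b)} ∧ dx_{(c)} with (a < b < c) sorted:
  d(z*(y + z)) includes (∂/∂y)(z*(y + z)) dy = (z) dy, which multiplied by dx ∧ dz gives (-z) dx ∧ dy ∧ dz
Collecting like 3-forms: d(omega) = (-z) dx ∧ dy ∧ dz.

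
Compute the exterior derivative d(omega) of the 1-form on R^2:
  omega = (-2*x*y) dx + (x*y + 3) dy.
d(omega) = (2*x + y) dx ∧ dy

For a 1-form omega = sum_i f_i dx_i, the exterior derivative is
  d(omega) = sum_{i < j} (∂f_j/∂x_i - ∂f_i/∂x_j) dx_i ∧ dx_j.
  coefficient of dx ∧ dy: ∂f_2/∂x - ∂f_1/∂y = ∂(x*y + 3)/∂x - ∂(-2*x*y)/∂y = 2*x + y
Assembling: d(omega) = (2*x + y) dx ∧ dy.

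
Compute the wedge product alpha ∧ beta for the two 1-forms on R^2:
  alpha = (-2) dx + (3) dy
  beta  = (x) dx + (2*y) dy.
alpha ∧ beta = (-3*x - 4*y) dx ∧ dy

Distribute the wedge, using dx_i ∧ dx_j = -dx_j ∧ dx_i and dx_i ∧ dx_i = 0. For each pair (i, j) with i < j, the coefficient of dx_i ∧ dx_j in alpha ∧ beta is (alpha_i * beta_j - alpha_j * beta_i). Collecting: alpha ∧ beta = (-3*x - 4*y) dx ∧ dy.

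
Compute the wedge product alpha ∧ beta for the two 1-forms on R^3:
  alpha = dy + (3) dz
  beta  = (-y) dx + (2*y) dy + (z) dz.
alpha ∧ beta = (y) dx ∧ dy + (-6*y + z) dy ∧ dz + (3*y) dx ∧ dz

Distribute the wedge, using dx_i ∧ dx_j = -dx_j ∧ dx_i and dx_i ∧ dx_i = 0. For each pair (i, j) with i < j, the coefficient of dx_i ∧ dx_j in alpha ∧ beta is (alpha_i * beta_j - alpha_j * beta_i). Collecting: alpha ∧ beta = (y) dx ∧ dy + (-6*y + z) dy ∧ dz + (3*y) dx ∧ dz.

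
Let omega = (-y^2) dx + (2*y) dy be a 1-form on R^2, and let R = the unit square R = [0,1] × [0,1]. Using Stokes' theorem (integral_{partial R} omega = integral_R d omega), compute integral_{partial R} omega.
integral_(partial R) omega = 1

Stokes: integral_partial_R omega = integral_R d omega with d omega = (∂Q/∂x - ∂P/∂y) dx ∧ dy.
  ∂Q/∂x = 0
  ∂P/∂y = -2*y
  integrand = ∂Q/∂x - ∂P/∂y = 2*y.
Integrating over R: integral_0^1 integral_0^1 (2*y) dx dy = 1.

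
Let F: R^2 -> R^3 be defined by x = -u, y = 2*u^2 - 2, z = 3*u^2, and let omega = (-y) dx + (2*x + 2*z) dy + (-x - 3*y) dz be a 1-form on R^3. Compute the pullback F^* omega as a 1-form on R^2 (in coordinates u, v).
F^* omega = (-12*u^3 + 36*u - 2) du

Using F^*(f dg) = (f ∘ F) d(g ∘ F), substitute each coordinate x_i by F_i(u, v) in f_i, and replace dx_i by d F_i = (∂F_i/∂u) du + (∂F_i/∂v) dv.
  For the x component: f_1(F) = 2 - 2*u^2; d F_1 = (-1) du + (0) dv
  For the y component: f_2(F) = 2*u*(3*u - 1); d F_2 = (4*u) du + (0) dv
  For the z component: f_3(F) = -6*u^2 + u + 6; d F_3 = (6*u) du + (0) dv
Combining and collecting du, dv coefficients:
  coeff of du: -12*u^3 + 36*u - 2
  coeff of dv: 0
F^* omega = (-12*u^3 + 36*u - 2) du.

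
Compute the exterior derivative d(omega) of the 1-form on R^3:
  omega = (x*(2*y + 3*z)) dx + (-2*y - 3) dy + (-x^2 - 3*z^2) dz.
d(omega) = (-2*x) dx ∧ dy + (-5*x) dx ∧ dz

For a 1-form omega = sum_i f_i dx_i, the exterior derivative is
  d(omega) = sum_{i < j} (∂f_j/∂x_i - ∂f_i/∂x_j) dx_i ∧ dx_j.
  coefficient of dx ∧ dy: ∂f_2/∂x - ∂f_1/∂y = ∂(-2*y - 3)/∂x - ∂(x*(2*y + 3*z))/∂y = -2*x
  coefficient of dx ∧ dz: ∂f_3/∂x - ∂f_1/∂z = ∂(-x^2 - 3*z^2)/∂x - ∂(x*(2*y + 3*z))/∂z = -5*x
Assembling: d(omega) = (-2*x) dx ∧ dy + (-5*x) dx ∧ dz.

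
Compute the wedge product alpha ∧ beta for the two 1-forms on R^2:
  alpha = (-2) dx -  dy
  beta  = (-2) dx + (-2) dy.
alpha ∧ beta = (2) dx ∧ dy

Distribute the wedge, using dx_i ∧ dx_j = -dx_j ∧ dx_i and dx_i ∧ dx_i = 0. For each pair (i, j) with i < j, the coefficient of dx_i ∧ dx_j in alpha ∧ beta is (alpha_i * beta_j - alpha_j * beta_i). Collecting: alpha ∧ beta = (2) dx ∧ dy.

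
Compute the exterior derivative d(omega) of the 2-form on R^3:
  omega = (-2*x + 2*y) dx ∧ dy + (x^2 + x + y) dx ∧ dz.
d(omega) = (-1) dx ∧ dy ∧ dz

For a 2-form omega = sum_{i<j} g_{ij} dx_i ∧ dx_j, the exterior derivative is
  d(omega) = sum_{i<j} d(g_{ij}) ∧ dx_i ∧ dx_j = sum_{i<j, k} (∂g_{ij}/∂x_k) dx_k ∧ dx_i ∧ dx_j.
Expand each term, using dx_k ∧ dx_i ∧ dx_j = sgn(permutation) dx_{(a)} ∧ dx_{(b)} ∧ dx_{(c)} with (a < b < c) sorted:
  d(x^2 + x + y) includes (∂/∂y)(x^2 + x + y) dy = (1) dy, which multiplied by dx ∧ dz gives (-1) dx ∧ dy ∧ dz
Collecting like 3-forms: d(omega) = (-1) dx ∧ dy ∧ dz.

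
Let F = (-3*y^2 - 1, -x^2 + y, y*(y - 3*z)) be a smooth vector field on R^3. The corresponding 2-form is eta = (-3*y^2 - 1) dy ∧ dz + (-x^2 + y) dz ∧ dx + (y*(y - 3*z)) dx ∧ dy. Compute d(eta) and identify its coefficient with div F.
d(eta) = (1 - 3*y) dx ∧ dy ∧ dz; div F = 1 - 3*y

For a 2-form in R^3 of the form above, applying d gives a 3-form with coefficient ∂P/∂x + ∂Q/∂y + ∂R/∂z:
  ∂P/∂x = 0
  ∂Q/∂y = 1
  ∂R/∂z = -3*y
Sum = 1 - 3*y, which is exactly div F.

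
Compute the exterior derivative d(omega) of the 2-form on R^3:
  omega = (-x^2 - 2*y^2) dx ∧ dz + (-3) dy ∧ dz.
d(omega) = (4*y) dx ∧ dy ∧ dz

For a 2-form omega = sum_{i<j} g_{ij} dx_i ∧ dx_j, the exterior derivative is
  d(omega) = sum_{i<j} d(g_{ij}) ∧ dx_i ∧ dx_j = sum_{i<j, k} (∂g_{ij}/∂x_k) dx_k ∧ dx_i ∧ dx_j.
Expand each term, using dx_k ∧ dx_i ∧ dx_j = sgn(permutation) dx_{(a)} ∧ dx_{(b)} ∧ dx_{(c)} with (a < b < c) sorted:
  d(-x^2 - 2*y^2) includes (∂/∂y)(-x^2 - 2*y^2) dy = (-4*y) dy, which multiplied by dx ∧ dz gives (4*y) dx ∧ dy ∧ dz
Collecting like 3-forms: d(omega) = (4*y) dx ∧ dy ∧ dz.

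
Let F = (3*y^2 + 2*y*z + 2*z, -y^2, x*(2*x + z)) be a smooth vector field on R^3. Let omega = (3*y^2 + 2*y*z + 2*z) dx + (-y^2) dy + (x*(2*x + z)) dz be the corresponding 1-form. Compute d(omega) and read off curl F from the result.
d(omega) = (0) dy ∧ dz + (-4*x + 2*y - z + 2) dz ∧ dx + (-6*y - 2*z) dx ∧ dy; curl F = (0, -4*x + 2*y - z + 2, -6*y - 2*z)

d omega = sum_{i<j} (∂f_j/∂x_i - ∂f_i/∂x_j) dx_i ∧ dx_j. Under the identification (dy ∧ dz, dz ∧ dx, dx ∧ dy) ↔ (e_x, e_y, e_z), the coefficients are exactly the components of curl F. Compute:
  ∂R/∂y - ∂Q/∂z = (0) - (0) = 0
  ∂P/∂z - ∂R/∂x = (2*y + 2) - (4*x + z) = -4*x + 2*y - z + 2
  ∂Q/∂x - ∂P/∂y = (0) - (6*y + 2*z) = -6*y - 2*z.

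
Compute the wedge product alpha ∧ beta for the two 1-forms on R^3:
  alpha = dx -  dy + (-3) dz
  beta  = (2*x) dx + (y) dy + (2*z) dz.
alpha ∧ beta = (2*x + y) dx ∧ dy + (6*x + 2*z) dx ∧ dz + (3*y - 2*z) dy ∧ dz

Distribute the wedge, using dx_i ∧ dx_j = -dx_j ∧ dx_i and dx_i ∧ dx_i = 0. For each pair (i, j) with i < j, the coefficient of dx_i ∧ dx_j in alpha ∧ beta is (alpha_i * beta_j - alpha_j * beta_i). Collecting: alpha ∧ beta = (2*x + y) dx ∧ dy + (6*x + 2*z) dx ∧ dz + (3*y - 2*z) dy ∧ dz.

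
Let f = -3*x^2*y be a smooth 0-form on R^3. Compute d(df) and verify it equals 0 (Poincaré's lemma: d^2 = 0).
d(df) = 0

Step 1: df = sum_i (∂f/∂x_i) dx_i = (-6*x*y) dx + (-3*x^2) dy + (0) dz.
Step 2: Apply d again. Using the 1-form formula, the coefficient of dx ∧ dy in d(df) is ∂^2 f/∂x ∂y - ∂^2 f/∂y ∂x = (-6*x) - (-6*x) = 0 (equality of mixed partials for smooth f).
Similarly for dx ∧ dz and dy ∧ dz — all coefficients vanish. So d(df) = 0.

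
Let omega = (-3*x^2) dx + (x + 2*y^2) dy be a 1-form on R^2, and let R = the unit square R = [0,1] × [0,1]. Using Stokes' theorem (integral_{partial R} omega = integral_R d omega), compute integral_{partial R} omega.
integral_(partial R) omega = 1

Stokes: integral_partial_R omega = integral_R d omega with d omega = (∂Q/∂x - ∂P/∂y) dx ∧ dy.
  ∂Q/∂x = 1
  ∂P/∂y = 0
  integrand = ∂Q/∂x - ∂P/∂y = 1.
Integrating over R: integral_0^1 integral_0^1 (1) dx dy = 1.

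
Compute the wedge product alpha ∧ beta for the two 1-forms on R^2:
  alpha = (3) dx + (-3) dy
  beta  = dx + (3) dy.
alpha ∧ beta = (12) dx ∧ dy

Distribute the wedge, using dx_i ∧ dx_j = -dx_j ∧ dx_i and dx_i ∧ dx_i = 0. For each pair (i, j) with i < j, the coefficient of dx_i ∧ dx_j in alpha ∧ beta is (alpha_i * beta_j - alpha_j * beta_i). Collecting: alpha ∧ beta = (12) dx ∧ dy.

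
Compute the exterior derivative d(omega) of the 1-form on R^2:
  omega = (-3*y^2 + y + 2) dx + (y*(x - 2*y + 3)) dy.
d(omega) = (7*y - 1) dx ∧ dy

For a 1-form omega = sum_i f_i dx_i, the exterior derivative is
  d(omega) = sum_{i < j} (∂f_j/∂x_i - ∂f_i/∂x_j) dx_i ∧ dx_j.
  coefficient of dx ∧ dy: ∂f_2/∂x - ∂f_1/∂y = ∂(y*(x - 2*y + 3))/∂x - ∂(-3*y^2 + y + 2)/∂y = 7*y - 1
Assembling: d(omega) = (7*y - 1) dx ∧ dy.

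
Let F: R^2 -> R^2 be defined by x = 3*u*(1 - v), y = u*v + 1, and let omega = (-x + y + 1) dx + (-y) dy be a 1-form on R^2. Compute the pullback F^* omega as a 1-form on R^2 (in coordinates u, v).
F^* omega = (-13*u*v^2 + 21*u*v - 9*u - 7*v + 6) du + (u*(-13*u*v + 9*u - 7)) dv

Using F^*(f dg) = (f ∘ F) d(g ∘ F), substitute each coordinate x_i by F_i(u, v) in f_i, and replace dx_i by d F_i = (∂F_i/∂u) du + (∂F_i/∂v) dv.
  For the x component: f_1(F) = 4*u*v - 3*u + 2; d F_1 = (3 - 3*v) du + (-3*u) dv
  For the y component: f_2(F) = -u*v - 1; d F_2 = (v) du + (u) dv
Combining and collecting du, dv coefficients:
  coeff of du: -13*u*v^2 + 21*u*v - 9*u - 7*v + 6
  coeff of dv: u*(-13*u*v + 9*u - 7)
F^* omega = (-13*u*v^2 + 21*u*v - 9*u - 7*v + 6) du + (u*(-13*u*v + 9*u - 7)) dv.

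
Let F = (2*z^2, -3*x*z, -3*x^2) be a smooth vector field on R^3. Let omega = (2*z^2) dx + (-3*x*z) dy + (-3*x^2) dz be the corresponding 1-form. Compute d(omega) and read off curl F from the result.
d(omega) = (3*x) dy ∧ dz + (6*x + 4*z) dz ∧ dx + (-3*z) dx ∧ dy; curl F = (3*x, 6*x + 4*z, -3*z)

d omega = sum_{i<j} (∂f_j/∂x_i - ∂f_i/∂x_j) dx_i ∧ dx_j. Under the identification (dy ∧ dz, dz ∧ dx, dx ∧ dy) ↔ (e_x, e_y, e_z), the coefficients are exactly the components of curl F. Compute:
  ∂R/∂y - ∂Q/∂z = (0) - (-3*x) = 3*x
  ∂P/∂z - ∂R/∂x = (4*z) - (-6*x) = 6*x + 4*z
  ∂Q/∂x - ∂P/∂y = (-3*z) - (0) = -3*z.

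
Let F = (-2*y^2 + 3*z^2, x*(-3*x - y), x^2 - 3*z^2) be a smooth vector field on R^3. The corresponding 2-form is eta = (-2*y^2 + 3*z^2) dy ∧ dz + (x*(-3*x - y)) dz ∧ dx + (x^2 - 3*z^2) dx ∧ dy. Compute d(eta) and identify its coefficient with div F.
d(eta) = (-x - 6*z) dx ∧ dy ∧ dz; div F = -x - 6*z

For a 2-form in R^3 of the form above, applying d gives a 3-form with coefficient ∂P/∂x + ∂Q/∂y + ∂R/∂z:
  ∂P/∂x = 0
  ∂Q/∂y = -x
  ∂R/∂z = -6*z
Sum = -x - 6*z, which is exactly div F.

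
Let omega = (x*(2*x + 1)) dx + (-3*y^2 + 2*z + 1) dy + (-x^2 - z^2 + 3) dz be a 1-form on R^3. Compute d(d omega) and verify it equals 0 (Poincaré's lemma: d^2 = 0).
d(d omega) = 0

Step 1: d omega = sum_{i<j} (∂f_j/∂x_i - ∂f_i/∂x_j) dx_i ∧ dx_j:
  coeff of dx ∧ dy: 0
  coeff of dx ∧ dz: -2*x
  coeff of dy ∧ dz: -2
Step 2: Apply d again to each 2-form coefficient. The only possible 3-form in R^3 is dx ∧ dy ∧ dz, with coefficient
  ∂(coeff of dy∧dz)/∂x - ∂(coeff of dx∧dz)/∂y + ∂(coeff of dx∧dy)/∂z
  = ∂/∂x (-2) - ∂/∂y (-2*x) + ∂/∂z (0).
Each of these terms simplifies to sums of mixed partials that cancel in pairs. The result is 0 (by equality of mixed partials for smooth functions — Schwarz / Clairaut).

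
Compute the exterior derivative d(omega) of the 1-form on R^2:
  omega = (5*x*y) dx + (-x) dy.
d(omega) = (-5*x - 1) dx ∧ dy

For a 1-form omega = sum_i f_i dx_i, the exterior derivative is
  d(omega) = sum_{i < j} (∂f_j/∂x_i - ∂f_i/∂x_j) dx_i ∧ dx_j.
  coefficient of dx ∧ dy: ∂f_2/∂x - ∂f_1/∂y = ∂(-x)/∂x - ∂(5*x*y)/∂y = -5*x - 1
Assembling: d(omega) = (-5*x - 1) dx ∧ dy.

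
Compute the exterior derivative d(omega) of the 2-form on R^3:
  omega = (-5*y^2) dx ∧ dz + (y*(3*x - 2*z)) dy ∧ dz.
d(omega) = (13*y) dx ∧ dy ∧ dz

For a 2-form omega = sum_{i<j} g_{ij} dx_i ∧ dx_j, the exterior derivative is
  d(omega) = sum_{i<j} d(g_{ij}) ∧ dx_i ∧ dx_j = sum_{i<j, k} (∂g_{ij}/∂x_k) dx_k ∧ dx_i ∧ dx_j.
Expand each term, using dx_k ∧ dx_i ∧ dx_j = sgn(permutation) dx_{(a)} ∧ dx_{(b)} ∧ dx_{(c)} with (a < b < c) sorted:
  d(-5*y^2) includes (∂/∂y)(-5*y^2) dy = (-10*y) dy, which multiplied by dx ∧ dz gives (10*y) dx ∧ dy ∧ dz
  d(y*(3*x - 2*z)) includes (∂/∂x)(y*(3*x - 2*z)) dx = (3*y) dx, which multiplied by dy ∧ dz gives (3*y) dx ∧ dy ∧ dz
Collecting like 3-forms: d(omega) = (13*y) dx ∧ dy ∧ dz.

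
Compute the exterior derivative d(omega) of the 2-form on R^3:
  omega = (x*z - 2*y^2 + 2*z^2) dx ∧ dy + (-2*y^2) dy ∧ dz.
d(omega) = (x + 4*z) dx ∧ dy ∧ dz

For a 2-form omega = sum_{i<j} g_{ij} dx_i ∧ dx_j, the exterior derivative is
  d(omega) = sum_{i<j} d(g_{ij}) ∧ dx_i ∧ dx_j = sum_{i<j, k} (∂g_{ij}/∂x_k) dx_k ∧ dx_i ∧ dx_j.
Expand each term, using dx_k ∧ dx_i ∧ dx_j = sgn(permutation) dx_{(a)} ∧ dx_{(b)} ∧ dx_{(c)} with (a < b < c) sorted:
  d(x*z - 2*y^2 + 2*z^2) includes (∂/∂z)(x*z - 2*y^2 + 2*z^2) dz = (x + 4*z) dz, which multiplied by dx ∧ dy gives (x + 4*z) dx ∧ dy ∧ dz
Collecting like 3-forms: d(omega) = (x + 4*z) dx ∧ dy ∧ dz.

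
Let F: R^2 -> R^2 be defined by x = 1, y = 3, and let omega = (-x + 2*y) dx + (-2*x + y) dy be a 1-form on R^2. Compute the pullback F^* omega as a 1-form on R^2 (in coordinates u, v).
F^* omega = 0

Using F^*(f dg) = (f ∘ F) d(g ∘ F), substitute each coordinate x_i by F_i(u, v) in f_i, and replace dx_i by d F_i = (∂F_i/∂u) du + (∂F_i/∂v) dv.
  For the x component: f_1(F) = 5; d F_1 = (0) du + (0) dv
  For the y component: f_2(F) = 1; d F_2 = (0) du + (0) dv
Combining and collecting du, dv coefficients:
  coeff of du: 0
  coeff of dv: 0
F^* omega = 0.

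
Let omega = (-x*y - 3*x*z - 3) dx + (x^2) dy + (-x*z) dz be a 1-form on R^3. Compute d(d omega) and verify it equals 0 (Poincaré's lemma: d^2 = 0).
d(d omega) = 0

Step 1: d omega = sum_{i<j} (∂f_j/∂x_i - ∂f_i/∂x_j) dx_i ∧ dx_j:
  coeff of dx ∧ dy: 3*x
  coeff of dx ∧ dz: 3*x - z
  coeff of dy ∧ dz: 0
Step 2: Apply d again to each 2-form coefficient. The only possible 3-form in R^3 is dx ∧ dy ∧ dz, with coefficient
  ∂(coeff of dy∧dz)/∂x - ∂(coeff of dx∧dz)/∂y + ∂(coeff of dx∧dy)/∂z
  = ∂/∂x (0) - ∂/∂y (3*x - z) + ∂/∂z (3*x).
Each of these terms simplifies to sums of mixed partials that cancel in pairs. The result is 0 (by equality of mixed partials for smooth functions — Schwarz / Clairaut).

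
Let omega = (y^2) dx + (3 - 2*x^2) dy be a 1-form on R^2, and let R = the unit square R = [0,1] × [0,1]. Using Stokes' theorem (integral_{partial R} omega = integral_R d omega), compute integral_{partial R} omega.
integral_(partial R) omega = -3

Stokes: integral_partial_R omega = integral_R d omega with d omega = (∂Q/∂x - ∂P/∂y) dx ∧ dy.
  ∂Q/∂x = -4*x
  ∂P/∂y = 2*y
  integrand = ∂Q/∂x - ∂P/∂y = -4*x - 2*y.
Integrating over R: integral_0^1 integral_0^1 (-4*x - 2*y) dx dy = -3.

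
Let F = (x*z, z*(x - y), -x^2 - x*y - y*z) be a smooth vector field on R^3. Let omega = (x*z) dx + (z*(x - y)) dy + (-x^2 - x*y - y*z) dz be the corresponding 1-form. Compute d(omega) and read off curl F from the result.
d(omega) = (-2*x + y - z) dy ∧ dz + (3*x + y) dz ∧ dx + (z) dx ∧ dy; curl F = (-2*x + y - z, 3*x + y, z)

d omega = sum_{i<j} (∂f_j/∂x_i - ∂f_i/∂x_j) dx_i ∧ dx_j. Under the identification (dy ∧ dz, dz ∧ dx, dx ∧ dy) ↔ (e_x, e_y, e_z), the coefficients are exactly the components of curl F. Compute:
  ∂R/∂y - ∂Q/∂z = (-x - z) - (x - y) = -2*x + y - z
  ∂P/∂z - ∂R/∂x = (x) - (-2*x - y) = 3*x + y
  ∂Q/∂x - ∂P/∂y = (z) - (0) = z.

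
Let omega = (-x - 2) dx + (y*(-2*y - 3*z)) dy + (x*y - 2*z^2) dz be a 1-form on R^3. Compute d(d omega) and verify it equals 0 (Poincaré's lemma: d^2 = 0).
d(d omega) = 0

Step 1: d omega = sum_{i<j} (∂f_j/∂x_i - ∂f_i/∂x_j) dx_i ∧ dx_j:
  coeff of dx ∧ dy: 0
  coeff of dx ∧ dz: y
  coeff of dy ∧ dz: x + 3*y
Step 2: Apply d again to each 2-form coefficient. The only possible 3-form in R^3 is dx ∧ dy ∧ dz, with coefficient
  ∂(coeff of dy∧dz)/∂x - ∂(coeff of dx∧dz)/∂y + ∂(coeff of dx∧dy)/∂z
  = ∂/∂x (x + 3*y) - ∂/∂y (y) + ∂/∂z (0).
Each of these terms simplifies to sums of mixed partials that cancel in pairs. The result is 0 (by equality of mixed partials for smooth functions — Schwarz / Clairaut).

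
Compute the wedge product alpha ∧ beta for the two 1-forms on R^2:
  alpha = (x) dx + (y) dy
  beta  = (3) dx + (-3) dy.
alpha ∧ beta = (-3*x - 3*y) dx ∧ dy

Distribute the wedge, using dx_i ∧ dx_j = -dx_j ∧ dx_i and dx_i ∧ dx_i = 0. For each pair (i, j) with i < j, the coefficient of dx_i ∧ dx_j in alpha ∧ beta is (alpha_i * beta_j - alpha_j * beta_i). Collecting: alpha ∧ beta = (-3*x - 3*y) dx ∧ dy.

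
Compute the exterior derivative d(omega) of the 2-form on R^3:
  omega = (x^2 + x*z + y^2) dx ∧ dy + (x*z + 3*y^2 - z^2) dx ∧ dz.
d(omega) = (x - 6*y) dx ∧ dy ∧ dz

For a 2-form omega = sum_{i<j} g_{ij} dx_i ∧ dx_j, the exterior derivative is
  d(omega) = sum_{i<j} d(g_{ij}) ∧ dx_i ∧ dx_j = sum_{i<j, k} (∂g_{ij}/∂x_k) dx_k ∧ dx_i ∧ dx_j.
Expand each term, using dx_k ∧ dx_i ∧ dx_j = sgn(permutation) dx_{(a)} ∧ dx_{(b)} ∧ dx_{(c)} with (a < b < c) sorted:
  d(x^2 + x*z + y^2) includes (∂/∂z)(x^2 + x*z + y^2) dz = (x) dz, which multiplied by dx ∧ dy gives (x) dx ∧ dy ∧ dz
  d(x*z + 3*y^2 - z^2) includes (∂/∂y)(x*z + 3*y^2 - z^2) dy = (6*y) dy, which multiplied by dx ∧ dz gives (-6*y) dx ∧ dy ∧ dz
Collecting like 3-forms: d(omega) = (x - 6*y) dx ∧ dy ∧ dz.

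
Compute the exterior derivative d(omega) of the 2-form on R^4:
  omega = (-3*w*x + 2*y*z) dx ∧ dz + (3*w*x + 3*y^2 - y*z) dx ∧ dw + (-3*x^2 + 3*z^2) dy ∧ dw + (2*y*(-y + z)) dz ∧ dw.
d(omega) = (-2*z) dx ∧ dy ∧ dz + (-3*x + y) dx ∧ dz ∧ dw + (-6*x - 6*y + z) dx ∧ dy ∧ dw + (-4*y - 4*z) dy ∧ dz ∧ dw

For a 2-form omega = sum_{i<j} g_{ij} dx_i ∧ dx_j, the exterior derivative is
  d(omega) = sum_{i<j} d(g_{ij}) ∧ dx_i ∧ dx_j = sum_{i<j, k} (∂g_{ij}/∂x_k) dx_k ∧ dx_i ∧ dx_j.
Expand each term, using dx_k ∧ dx_i ∧ dx_j = sgn(permutation) dx_{(a)} ∧ dx_{(b)} ∧ dx_{(c)} with (a < b < c) sorted:
  d(-3*w*x + 2*y*z) includes (∂/∂y)(-3*w*x + 2*y*z) dy = (2*z) dy, which multiplied by dx ∧ dz gives (-2*z) dx ∧ dy ∧ dz
  d(-3*w*x + 2*y*z) includes (∂/∂w)(-3*w*x + 2*y*z) dw = (-3*x) dw, which multiplied by dx ∧ dz gives (-3*x) dx ∧ dz ∧ dw
  d(3*w*x + 3*y^2 - y*z) includes (∂/∂y)(3*w*x + 3*y^2 - y*z) dy = (6*y - z) dy, which multiplied by dx ∧ dw gives (-6*y + z) dx ∧ dy ∧ dw
  d(3*w*x + 3*y^2 - y*z) includes (∂/∂z)(3*w*x + 3*y^2 - y*z) dz = (-y) dz, which multiplied by dx ∧ dw gives (y) dx ∧ dz ∧ dw
  d(-3*x^2 + 3*z^2) includes (∂/∂x)(-3*x^2 + 3*z^2) dx = (-6*x) dx, which multiplied by dy ∧ dw gives (-6*x) dx ∧ dy ∧ dw
  d(-3*x^2 + 3*z^2) includes (∂/∂z)(-3*x^2 + 3*z^2) dz = (6*z) dz, which multiplied by dy ∧ dw gives (-6*z) dy ∧ dz ∧ dw
  d(2*y*(-y + z)) includes (∂/∂y)(2*y*(-y + z)) dy = (-4*y + 2*z) dy, which multiplied by dz ∧ dw gives (-4*y + 2*z) dy ∧ dz ∧ dw
Collecting like 3-forms: d(omega) = (-2*z) dx ∧ dy ∧ dz + (-3*x + y) dx ∧ dz ∧ dw + (-6*x - 6*y + z) dx ∧ dy ∧ dw + (-4*y - 4*z) dy ∧ dz ∧ dw.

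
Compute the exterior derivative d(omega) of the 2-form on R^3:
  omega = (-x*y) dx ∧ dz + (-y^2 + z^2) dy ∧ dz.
d(omega) = (x) dx ∧ dy ∧ dz

For a 2-form omega = sum_{i<j} g_{ij} dx_i ∧ dx_j, the exterior derivative is
  d(omega) = sum_{i<j} d(g_{ij}) ∧ dx_i ∧ dx_j = sum_{i<j, k} (∂g_{ij}/∂x_k) dx_k ∧ dx_i ∧ dx_j.
Expand each term, using dx_k ∧ dx_i ∧ dx_j = sgn(permutation) dx_{(a)} ∧ dx_{(b)} ∧ dx_{(c)} with (a < b < c) sorted:
  d(-x*y) includes (∂/∂y)(-x*y) dy = (-x) dy, which multiplied by dx ∧ dz gives (x) dx ∧ dy ∧ dz
Collecting like 3-forms: d(omega) = (x) dx ∧ dy ∧ dz.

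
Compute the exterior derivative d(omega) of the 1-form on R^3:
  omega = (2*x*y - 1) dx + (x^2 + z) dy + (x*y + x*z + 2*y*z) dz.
d(omega) = (y + z) dx ∧ dz + (x + 2*z - 1) dy ∧ dz

For a 1-form omega = sum_i f_i dx_i, the exterior derivative is
  d(omega) = sum_{i < j} (∂f_j/∂x_i - ∂f_i/∂x_j) dx_i ∧ dx_j.
  coefficient of dx ∧ dz: ∂f_3/∂x - ∂f_1/∂z = ∂(x*y + x*z + 2*y*z)/∂x - ∂(2*x*y - 1)/∂z = y + z
  coefficient of dy ∧ dz: ∂f_3/∂y - ∂f_2/∂z = ∂(x*y + x*z + 2*y*z)/∂y - ∂(x^2 + z)/∂z = x + 2*z - 1
Assembling: d(omega) = (y + z) dx ∧ dz + (x + 2*z - 1) dy ∧ dz.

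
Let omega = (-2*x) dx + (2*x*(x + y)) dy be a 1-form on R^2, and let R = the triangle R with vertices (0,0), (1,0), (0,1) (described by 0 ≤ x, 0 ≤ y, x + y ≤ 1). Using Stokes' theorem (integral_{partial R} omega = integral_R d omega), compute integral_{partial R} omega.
integral_(partial R) omega = 1

Stokes: integral_partial_R omega = integral_R d omega with d omega = (∂Q/∂x - ∂P/∂y) dx ∧ dy.
  ∂Q/∂x = 4*x + 2*y
  ∂P/∂y = 0
  integrand = ∂Q/∂x - ∂P/∂y = 4*x + 2*y.
Integrating over R: integral_0^1 integral_0^{1-x} (4*x + 2*y) dy dx = 1.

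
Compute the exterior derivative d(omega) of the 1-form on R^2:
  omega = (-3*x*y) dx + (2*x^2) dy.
d(omega) = (7*x) dx ∧ dy

For a 1-form omega = sum_i f_i dx_i, the exterior derivative is
  d(omega) = sum_{i < j} (∂f_j/∂x_i - ∂f_i/∂x_j) dx_i ∧ dx_j.
  coefficient of dx ∧ dy: ∂f_2/∂x - ∂f_1/∂y = ∂(2*x^2)/∂x - ∂(-3*x*y)/∂y = 7*x
Assembling: d(omega) = (7*x) dx ∧ dy.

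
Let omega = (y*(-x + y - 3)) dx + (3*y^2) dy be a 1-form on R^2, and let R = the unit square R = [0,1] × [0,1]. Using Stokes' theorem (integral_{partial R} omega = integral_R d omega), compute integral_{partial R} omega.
integral_(partial R) omega = 5/2

Stokes: integral_partial_R omega = integral_R d omega with d omega = (∂Q/∂x - ∂P/∂y) dx ∧ dy.
  ∂Q/∂x = 0
  ∂P/∂y = -x + 2*y - 3
  integrand = ∂Q/∂x - ∂P/∂y = x - 2*y + 3.
Integrating over R: integral_0^1 integral_0^1 (x - 2*y + 3) dx dy = 5/2.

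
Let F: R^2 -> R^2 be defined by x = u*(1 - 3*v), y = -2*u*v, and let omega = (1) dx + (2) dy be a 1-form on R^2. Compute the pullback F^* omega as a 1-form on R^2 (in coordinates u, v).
F^* omega = (1 - 7*v) du + (-7*u) dv

Using F^*(f dg) = (f ∘ F) d(g ∘ F), substitute each coordinate x_i by F_i(u, v) in f_i, and replace dx_i by d F_i = (∂F_i/∂u) du + (∂F_i/∂v) dv.
  For the x component: f_1(F) = 1; d F_1 = (1 - 3*v) du + (-3*u) dv
  For the y component: f_2(F) = 2; d F_2 = (-2*v) du + (-2*u) dv
Combining and collecting du, dv coefficients:
  coeff of du: 1 - 7*v
  coeff of dv: -7*u
F^* omega = (1 - 7*v) du + (-7*u) dv.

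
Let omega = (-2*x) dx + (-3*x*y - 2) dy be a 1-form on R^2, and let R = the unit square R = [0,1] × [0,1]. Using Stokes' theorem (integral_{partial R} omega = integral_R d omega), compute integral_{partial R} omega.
integral_(partial R) omega = -3/2

Stokes: integral_partial_R omega = integral_R d omega with d omega = (∂Q/∂x - ∂P/∂y) dx ∧ dy.
  ∂Q/∂x = -3*y
  ∂P/∂y = 0
  integrand = ∂Q/∂x - ∂P/∂y = -3*y.
Integrating over R: integral_0^1 integral_0^1 (-3*y) dx dy = -3/2.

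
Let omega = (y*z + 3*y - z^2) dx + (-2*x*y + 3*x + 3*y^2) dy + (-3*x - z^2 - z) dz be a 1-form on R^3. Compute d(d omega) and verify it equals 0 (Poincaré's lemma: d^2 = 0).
d(d omega) = 0

Step 1: d omega = sum_{i<j} (∂f_j/∂x_i - ∂f_i/∂x_j) dx_i ∧ dx_j:
  coeff of dx ∧ dy: -2*y - z
  coeff of dx ∧ dz: -y + 2*z - 3
  coeff of dy ∧ dz: 0
Step 2: Apply d again to each 2-form coefficient. The only possible 3-form in R^3 is dx ∧ dy ∧ dz, with coefficient
  ∂(coeff of dy∧dz)/∂x - ∂(coeff of dx∧dz)/∂y + ∂(coeff of dx∧dy)/∂z
  = ∂/∂x (0) - ∂/∂y (-y + 2*z - 3) + ∂/∂z (-2*y - z).
Each of these terms simplifies to sums of mixed partials that cancel in pairs. The result is 0 (by equality of mixed partials for smooth functions — Schwarz / Clairaut).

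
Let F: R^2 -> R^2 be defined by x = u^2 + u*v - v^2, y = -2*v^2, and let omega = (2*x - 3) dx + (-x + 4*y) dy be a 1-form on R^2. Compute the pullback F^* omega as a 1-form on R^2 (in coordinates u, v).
F^* omega = (4*u^3 + 6*u^2*v - 2*u*v^2 - 6*u - 2*v^3 - 3*v) du + (2*u^3 + 2*u^2*v - 2*u*v^2 - 3*u + 32*v^3 + 6*v) dv

Using F^*(f dg) = (f ∘ F) d(g ∘ F), substitute each coordinate x_i by F_i(u, v) in f_i, and replace dx_i by d F_i = (∂F_i/∂u) du + (∂F_i/∂v) dv.
  For the x component: f_1(F) = 2*u^2 + 2*u*v - 2*v^2 - 3; d F_1 = (2*u + v) du + (u - 2*v) dv
  For the y component: f_2(F) = -u^2 - u*v - 7*v^2; d F_2 = (0) du + (-4*v) dv
Combining and collecting du, dv coefficients:
  coeff of du: 4*u^3 + 6*u^2*v - 2*u*v^2 - 6*u - 2*v^3 - 3*v
  coeff of dv: 2*u^3 + 2*u^2*v - 2*u*v^2 - 3*u + 32*v^3 + 6*v
F^* omega = (4*u^3 + 6*u^2*v - 2*u*v^2 - 6*u - 2*v^3 - 3*v) du + (2*u^3 + 2*u^2*v - 2*u*v^2 - 3*u + 32*v^3 + 6*v) dv.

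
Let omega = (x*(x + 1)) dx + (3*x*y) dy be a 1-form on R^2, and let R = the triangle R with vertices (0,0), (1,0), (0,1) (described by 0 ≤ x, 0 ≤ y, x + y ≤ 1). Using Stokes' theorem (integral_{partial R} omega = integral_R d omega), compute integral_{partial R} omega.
integral_(partial R) omega = 1/2

Stokes: integral_partial_R omega = integral_R d omega with d omega = (∂Q/∂x - ∂P/∂y) dx ∧ dy.
  ∂Q/∂x = 3*y
  ∂P/∂y = 0
  integrand = ∂Q/∂x - ∂P/∂y = 3*y.
Integrating over R: integral_0^1 integral_0^{1-x} (3*y) dy dx = 1/2.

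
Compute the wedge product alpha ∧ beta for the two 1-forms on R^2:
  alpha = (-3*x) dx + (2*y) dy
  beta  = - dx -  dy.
alpha ∧ beta = (3*x + 2*y) dx ∧ dy

Distribute the wedge, using dx_i ∧ dx_j = -dx_j ∧ dx_i and dx_i ∧ dx_i = 0. For each pair (i, j) with i < j, the coefficient of dx_i ∧ dx_j in alpha ∧ beta is (alpha_i * beta_j - alpha_j * beta_i). Collecting: alpha ∧ beta = (3*x + 2*y) dx ∧ dy.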